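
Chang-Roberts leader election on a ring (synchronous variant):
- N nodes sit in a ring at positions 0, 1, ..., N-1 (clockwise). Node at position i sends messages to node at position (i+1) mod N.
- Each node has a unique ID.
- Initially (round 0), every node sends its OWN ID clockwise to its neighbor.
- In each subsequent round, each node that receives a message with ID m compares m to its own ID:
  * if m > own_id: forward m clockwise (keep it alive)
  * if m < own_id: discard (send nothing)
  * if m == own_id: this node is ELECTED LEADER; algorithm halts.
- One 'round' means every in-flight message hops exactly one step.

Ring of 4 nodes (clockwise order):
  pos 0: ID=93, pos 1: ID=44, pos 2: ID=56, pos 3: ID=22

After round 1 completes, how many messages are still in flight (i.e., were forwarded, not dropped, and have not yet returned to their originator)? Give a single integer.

Answer: 2

Derivation:
Round 1: pos1(id44) recv 93: fwd; pos2(id56) recv 44: drop; pos3(id22) recv 56: fwd; pos0(id93) recv 22: drop
After round 1: 2 messages still in flight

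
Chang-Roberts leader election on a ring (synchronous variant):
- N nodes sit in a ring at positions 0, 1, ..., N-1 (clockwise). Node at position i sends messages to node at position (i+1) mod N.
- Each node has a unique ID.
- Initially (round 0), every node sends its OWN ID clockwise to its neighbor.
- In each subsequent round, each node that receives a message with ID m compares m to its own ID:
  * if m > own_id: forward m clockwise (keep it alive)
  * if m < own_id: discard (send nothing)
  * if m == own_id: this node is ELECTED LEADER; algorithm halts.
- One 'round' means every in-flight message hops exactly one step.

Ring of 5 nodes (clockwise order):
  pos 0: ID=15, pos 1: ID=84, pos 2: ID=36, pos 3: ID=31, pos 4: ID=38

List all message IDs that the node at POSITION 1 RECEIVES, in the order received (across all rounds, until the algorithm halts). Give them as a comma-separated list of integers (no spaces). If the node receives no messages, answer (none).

Answer: 15,38,84

Derivation:
Round 1: pos1(id84) recv 15: drop; pos2(id36) recv 84: fwd; pos3(id31) recv 36: fwd; pos4(id38) recv 31: drop; pos0(id15) recv 38: fwd
Round 2: pos3(id31) recv 84: fwd; pos4(id38) recv 36: drop; pos1(id84) recv 38: drop
Round 3: pos4(id38) recv 84: fwd
Round 4: pos0(id15) recv 84: fwd
Round 5: pos1(id84) recv 84: ELECTED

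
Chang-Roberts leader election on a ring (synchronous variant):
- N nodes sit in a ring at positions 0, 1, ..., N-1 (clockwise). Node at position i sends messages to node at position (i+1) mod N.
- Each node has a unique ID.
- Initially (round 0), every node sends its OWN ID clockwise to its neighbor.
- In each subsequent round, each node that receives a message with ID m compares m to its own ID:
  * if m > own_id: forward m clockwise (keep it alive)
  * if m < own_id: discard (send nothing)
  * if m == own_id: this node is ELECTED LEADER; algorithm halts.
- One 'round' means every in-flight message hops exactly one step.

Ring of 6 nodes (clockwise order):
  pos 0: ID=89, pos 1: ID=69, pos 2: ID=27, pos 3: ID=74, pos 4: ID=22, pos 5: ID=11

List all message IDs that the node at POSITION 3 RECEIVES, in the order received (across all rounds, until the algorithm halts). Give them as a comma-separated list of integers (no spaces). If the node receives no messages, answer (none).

Round 1: pos1(id69) recv 89: fwd; pos2(id27) recv 69: fwd; pos3(id74) recv 27: drop; pos4(id22) recv 74: fwd; pos5(id11) recv 22: fwd; pos0(id89) recv 11: drop
Round 2: pos2(id27) recv 89: fwd; pos3(id74) recv 69: drop; pos5(id11) recv 74: fwd; pos0(id89) recv 22: drop
Round 3: pos3(id74) recv 89: fwd; pos0(id89) recv 74: drop
Round 4: pos4(id22) recv 89: fwd
Round 5: pos5(id11) recv 89: fwd
Round 6: pos0(id89) recv 89: ELECTED

Answer: 27,69,89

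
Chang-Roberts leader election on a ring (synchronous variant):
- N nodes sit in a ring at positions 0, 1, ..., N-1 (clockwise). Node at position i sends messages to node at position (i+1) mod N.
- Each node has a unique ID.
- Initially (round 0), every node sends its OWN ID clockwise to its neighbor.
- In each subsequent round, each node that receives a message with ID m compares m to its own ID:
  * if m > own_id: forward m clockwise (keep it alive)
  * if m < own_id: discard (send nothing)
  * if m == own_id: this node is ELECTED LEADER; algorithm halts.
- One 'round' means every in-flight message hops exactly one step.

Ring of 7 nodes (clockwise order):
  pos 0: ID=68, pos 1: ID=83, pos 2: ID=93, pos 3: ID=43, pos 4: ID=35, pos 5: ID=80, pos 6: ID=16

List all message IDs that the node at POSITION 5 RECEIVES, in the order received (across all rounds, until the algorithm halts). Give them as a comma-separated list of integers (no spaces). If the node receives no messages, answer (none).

Answer: 35,43,93

Derivation:
Round 1: pos1(id83) recv 68: drop; pos2(id93) recv 83: drop; pos3(id43) recv 93: fwd; pos4(id35) recv 43: fwd; pos5(id80) recv 35: drop; pos6(id16) recv 80: fwd; pos0(id68) recv 16: drop
Round 2: pos4(id35) recv 93: fwd; pos5(id80) recv 43: drop; pos0(id68) recv 80: fwd
Round 3: pos5(id80) recv 93: fwd; pos1(id83) recv 80: drop
Round 4: pos6(id16) recv 93: fwd
Round 5: pos0(id68) recv 93: fwd
Round 6: pos1(id83) recv 93: fwd
Round 7: pos2(id93) recv 93: ELECTED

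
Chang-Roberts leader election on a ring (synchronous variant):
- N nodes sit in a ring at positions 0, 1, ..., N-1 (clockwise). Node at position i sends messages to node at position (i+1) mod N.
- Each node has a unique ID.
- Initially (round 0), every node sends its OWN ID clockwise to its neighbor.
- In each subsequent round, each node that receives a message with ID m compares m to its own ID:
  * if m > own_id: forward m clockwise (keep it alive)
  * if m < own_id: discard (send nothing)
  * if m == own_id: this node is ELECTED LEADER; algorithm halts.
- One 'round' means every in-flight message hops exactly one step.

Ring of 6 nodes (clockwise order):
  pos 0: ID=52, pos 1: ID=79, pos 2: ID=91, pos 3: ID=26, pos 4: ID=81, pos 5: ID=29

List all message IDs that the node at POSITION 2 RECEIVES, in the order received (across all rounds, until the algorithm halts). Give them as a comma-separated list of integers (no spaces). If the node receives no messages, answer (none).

Answer: 79,81,91

Derivation:
Round 1: pos1(id79) recv 52: drop; pos2(id91) recv 79: drop; pos3(id26) recv 91: fwd; pos4(id81) recv 26: drop; pos5(id29) recv 81: fwd; pos0(id52) recv 29: drop
Round 2: pos4(id81) recv 91: fwd; pos0(id52) recv 81: fwd
Round 3: pos5(id29) recv 91: fwd; pos1(id79) recv 81: fwd
Round 4: pos0(id52) recv 91: fwd; pos2(id91) recv 81: drop
Round 5: pos1(id79) recv 91: fwd
Round 6: pos2(id91) recv 91: ELECTED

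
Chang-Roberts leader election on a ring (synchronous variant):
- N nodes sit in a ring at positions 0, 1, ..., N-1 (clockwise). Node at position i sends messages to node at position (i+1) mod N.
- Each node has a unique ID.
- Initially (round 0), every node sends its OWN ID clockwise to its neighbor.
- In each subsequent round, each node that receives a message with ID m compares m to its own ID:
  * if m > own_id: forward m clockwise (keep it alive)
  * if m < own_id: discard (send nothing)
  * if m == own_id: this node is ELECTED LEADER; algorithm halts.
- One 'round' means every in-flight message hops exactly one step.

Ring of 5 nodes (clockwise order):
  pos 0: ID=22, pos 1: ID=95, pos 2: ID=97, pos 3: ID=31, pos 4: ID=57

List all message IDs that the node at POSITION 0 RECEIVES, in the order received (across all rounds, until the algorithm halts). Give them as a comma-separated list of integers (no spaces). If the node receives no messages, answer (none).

Answer: 57,97

Derivation:
Round 1: pos1(id95) recv 22: drop; pos2(id97) recv 95: drop; pos3(id31) recv 97: fwd; pos4(id57) recv 31: drop; pos0(id22) recv 57: fwd
Round 2: pos4(id57) recv 97: fwd; pos1(id95) recv 57: drop
Round 3: pos0(id22) recv 97: fwd
Round 4: pos1(id95) recv 97: fwd
Round 5: pos2(id97) recv 97: ELECTED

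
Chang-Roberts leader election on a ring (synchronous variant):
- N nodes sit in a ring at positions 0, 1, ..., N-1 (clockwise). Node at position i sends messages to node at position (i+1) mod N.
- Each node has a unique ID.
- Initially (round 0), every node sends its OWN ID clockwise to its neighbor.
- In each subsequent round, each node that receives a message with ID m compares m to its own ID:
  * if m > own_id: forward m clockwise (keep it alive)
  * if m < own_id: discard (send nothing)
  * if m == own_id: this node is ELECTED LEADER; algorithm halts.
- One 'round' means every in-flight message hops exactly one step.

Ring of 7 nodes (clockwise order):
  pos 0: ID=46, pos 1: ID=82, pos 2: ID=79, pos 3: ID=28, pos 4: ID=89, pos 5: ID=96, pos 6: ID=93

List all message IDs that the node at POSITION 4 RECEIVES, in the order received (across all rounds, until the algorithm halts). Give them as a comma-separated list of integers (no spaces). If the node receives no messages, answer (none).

Answer: 28,79,82,93,96

Derivation:
Round 1: pos1(id82) recv 46: drop; pos2(id79) recv 82: fwd; pos3(id28) recv 79: fwd; pos4(id89) recv 28: drop; pos5(id96) recv 89: drop; pos6(id93) recv 96: fwd; pos0(id46) recv 93: fwd
Round 2: pos3(id28) recv 82: fwd; pos4(id89) recv 79: drop; pos0(id46) recv 96: fwd; pos1(id82) recv 93: fwd
Round 3: pos4(id89) recv 82: drop; pos1(id82) recv 96: fwd; pos2(id79) recv 93: fwd
Round 4: pos2(id79) recv 96: fwd; pos3(id28) recv 93: fwd
Round 5: pos3(id28) recv 96: fwd; pos4(id89) recv 93: fwd
Round 6: pos4(id89) recv 96: fwd; pos5(id96) recv 93: drop
Round 7: pos5(id96) recv 96: ELECTED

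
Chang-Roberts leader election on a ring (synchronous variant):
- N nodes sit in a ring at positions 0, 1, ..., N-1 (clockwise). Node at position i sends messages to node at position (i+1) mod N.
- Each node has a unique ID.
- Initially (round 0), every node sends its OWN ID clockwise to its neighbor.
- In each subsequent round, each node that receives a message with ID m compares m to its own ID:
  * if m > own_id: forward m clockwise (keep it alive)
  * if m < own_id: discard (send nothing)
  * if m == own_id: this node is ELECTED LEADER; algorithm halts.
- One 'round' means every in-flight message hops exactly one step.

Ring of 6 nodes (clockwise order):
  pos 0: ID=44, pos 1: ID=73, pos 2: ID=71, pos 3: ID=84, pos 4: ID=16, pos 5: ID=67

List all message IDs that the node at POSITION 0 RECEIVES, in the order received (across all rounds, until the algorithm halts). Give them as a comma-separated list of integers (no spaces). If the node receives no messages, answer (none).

Answer: 67,84

Derivation:
Round 1: pos1(id73) recv 44: drop; pos2(id71) recv 73: fwd; pos3(id84) recv 71: drop; pos4(id16) recv 84: fwd; pos5(id67) recv 16: drop; pos0(id44) recv 67: fwd
Round 2: pos3(id84) recv 73: drop; pos5(id67) recv 84: fwd; pos1(id73) recv 67: drop
Round 3: pos0(id44) recv 84: fwd
Round 4: pos1(id73) recv 84: fwd
Round 5: pos2(id71) recv 84: fwd
Round 6: pos3(id84) recv 84: ELECTED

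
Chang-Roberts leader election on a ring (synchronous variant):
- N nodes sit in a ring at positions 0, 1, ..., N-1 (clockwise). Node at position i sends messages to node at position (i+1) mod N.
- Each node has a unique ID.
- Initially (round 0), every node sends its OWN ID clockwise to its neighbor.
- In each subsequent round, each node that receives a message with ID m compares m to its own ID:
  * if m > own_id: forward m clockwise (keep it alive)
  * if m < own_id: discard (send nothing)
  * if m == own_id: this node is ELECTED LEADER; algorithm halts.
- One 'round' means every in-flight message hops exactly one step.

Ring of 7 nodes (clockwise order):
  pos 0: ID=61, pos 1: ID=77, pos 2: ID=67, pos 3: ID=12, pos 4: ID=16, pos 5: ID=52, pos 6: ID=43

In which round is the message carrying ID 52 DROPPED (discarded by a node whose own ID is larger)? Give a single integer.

Answer: 2

Derivation:
Round 1: pos1(id77) recv 61: drop; pos2(id67) recv 77: fwd; pos3(id12) recv 67: fwd; pos4(id16) recv 12: drop; pos5(id52) recv 16: drop; pos6(id43) recv 52: fwd; pos0(id61) recv 43: drop
Round 2: pos3(id12) recv 77: fwd; pos4(id16) recv 67: fwd; pos0(id61) recv 52: drop
Round 3: pos4(id16) recv 77: fwd; pos5(id52) recv 67: fwd
Round 4: pos5(id52) recv 77: fwd; pos6(id43) recv 67: fwd
Round 5: pos6(id43) recv 77: fwd; pos0(id61) recv 67: fwd
Round 6: pos0(id61) recv 77: fwd; pos1(id77) recv 67: drop
Round 7: pos1(id77) recv 77: ELECTED
Message ID 52 originates at pos 5; dropped at pos 0 in round 2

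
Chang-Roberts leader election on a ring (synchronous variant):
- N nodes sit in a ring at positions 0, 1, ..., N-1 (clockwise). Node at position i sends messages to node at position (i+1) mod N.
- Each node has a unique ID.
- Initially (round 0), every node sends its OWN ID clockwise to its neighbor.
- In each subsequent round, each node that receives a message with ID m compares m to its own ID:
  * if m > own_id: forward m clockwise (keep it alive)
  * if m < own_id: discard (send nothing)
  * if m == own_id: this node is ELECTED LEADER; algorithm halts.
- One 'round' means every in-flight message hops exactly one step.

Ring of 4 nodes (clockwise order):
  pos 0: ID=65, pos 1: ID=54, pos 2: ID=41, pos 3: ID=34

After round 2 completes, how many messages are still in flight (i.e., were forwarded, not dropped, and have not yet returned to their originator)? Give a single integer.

Answer: 2

Derivation:
Round 1: pos1(id54) recv 65: fwd; pos2(id41) recv 54: fwd; pos3(id34) recv 41: fwd; pos0(id65) recv 34: drop
Round 2: pos2(id41) recv 65: fwd; pos3(id34) recv 54: fwd; pos0(id65) recv 41: drop
After round 2: 2 messages still in flight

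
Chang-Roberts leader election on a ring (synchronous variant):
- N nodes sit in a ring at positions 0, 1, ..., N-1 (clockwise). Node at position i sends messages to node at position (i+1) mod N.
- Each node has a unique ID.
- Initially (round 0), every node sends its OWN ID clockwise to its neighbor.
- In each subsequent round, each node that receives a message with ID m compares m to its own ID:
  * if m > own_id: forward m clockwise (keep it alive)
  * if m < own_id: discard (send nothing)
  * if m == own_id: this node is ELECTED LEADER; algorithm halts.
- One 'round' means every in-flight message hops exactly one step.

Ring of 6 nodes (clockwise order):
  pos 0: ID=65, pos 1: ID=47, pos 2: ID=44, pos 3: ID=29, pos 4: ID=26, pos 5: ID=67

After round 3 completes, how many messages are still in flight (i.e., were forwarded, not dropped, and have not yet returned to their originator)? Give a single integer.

Round 1: pos1(id47) recv 65: fwd; pos2(id44) recv 47: fwd; pos3(id29) recv 44: fwd; pos4(id26) recv 29: fwd; pos5(id67) recv 26: drop; pos0(id65) recv 67: fwd
Round 2: pos2(id44) recv 65: fwd; pos3(id29) recv 47: fwd; pos4(id26) recv 44: fwd; pos5(id67) recv 29: drop; pos1(id47) recv 67: fwd
Round 3: pos3(id29) recv 65: fwd; pos4(id26) recv 47: fwd; pos5(id67) recv 44: drop; pos2(id44) recv 67: fwd
After round 3: 3 messages still in flight

Answer: 3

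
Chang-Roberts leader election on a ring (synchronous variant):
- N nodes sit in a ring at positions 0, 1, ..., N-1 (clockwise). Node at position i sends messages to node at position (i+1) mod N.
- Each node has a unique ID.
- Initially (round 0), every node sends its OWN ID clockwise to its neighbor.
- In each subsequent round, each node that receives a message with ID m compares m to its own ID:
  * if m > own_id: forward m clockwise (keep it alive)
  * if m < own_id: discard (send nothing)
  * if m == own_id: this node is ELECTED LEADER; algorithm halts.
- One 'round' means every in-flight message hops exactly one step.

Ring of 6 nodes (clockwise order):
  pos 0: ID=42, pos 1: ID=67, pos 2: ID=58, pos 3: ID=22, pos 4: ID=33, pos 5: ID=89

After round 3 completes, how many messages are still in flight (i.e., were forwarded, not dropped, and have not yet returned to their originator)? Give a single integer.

Answer: 2

Derivation:
Round 1: pos1(id67) recv 42: drop; pos2(id58) recv 67: fwd; pos3(id22) recv 58: fwd; pos4(id33) recv 22: drop; pos5(id89) recv 33: drop; pos0(id42) recv 89: fwd
Round 2: pos3(id22) recv 67: fwd; pos4(id33) recv 58: fwd; pos1(id67) recv 89: fwd
Round 3: pos4(id33) recv 67: fwd; pos5(id89) recv 58: drop; pos2(id58) recv 89: fwd
After round 3: 2 messages still in flight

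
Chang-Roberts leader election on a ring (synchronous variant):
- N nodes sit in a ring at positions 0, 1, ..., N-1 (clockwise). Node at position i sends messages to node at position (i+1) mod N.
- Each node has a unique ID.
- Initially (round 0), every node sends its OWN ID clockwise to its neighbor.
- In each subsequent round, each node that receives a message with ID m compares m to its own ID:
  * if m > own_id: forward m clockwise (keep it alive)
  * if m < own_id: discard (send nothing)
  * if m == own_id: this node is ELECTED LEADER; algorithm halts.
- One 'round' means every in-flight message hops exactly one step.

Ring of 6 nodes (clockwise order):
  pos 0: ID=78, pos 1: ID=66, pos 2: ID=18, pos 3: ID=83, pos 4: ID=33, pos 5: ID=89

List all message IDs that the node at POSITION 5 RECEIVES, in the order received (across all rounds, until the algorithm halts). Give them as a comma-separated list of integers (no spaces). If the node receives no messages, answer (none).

Round 1: pos1(id66) recv 78: fwd; pos2(id18) recv 66: fwd; pos3(id83) recv 18: drop; pos4(id33) recv 83: fwd; pos5(id89) recv 33: drop; pos0(id78) recv 89: fwd
Round 2: pos2(id18) recv 78: fwd; pos3(id83) recv 66: drop; pos5(id89) recv 83: drop; pos1(id66) recv 89: fwd
Round 3: pos3(id83) recv 78: drop; pos2(id18) recv 89: fwd
Round 4: pos3(id83) recv 89: fwd
Round 5: pos4(id33) recv 89: fwd
Round 6: pos5(id89) recv 89: ELECTED

Answer: 33,83,89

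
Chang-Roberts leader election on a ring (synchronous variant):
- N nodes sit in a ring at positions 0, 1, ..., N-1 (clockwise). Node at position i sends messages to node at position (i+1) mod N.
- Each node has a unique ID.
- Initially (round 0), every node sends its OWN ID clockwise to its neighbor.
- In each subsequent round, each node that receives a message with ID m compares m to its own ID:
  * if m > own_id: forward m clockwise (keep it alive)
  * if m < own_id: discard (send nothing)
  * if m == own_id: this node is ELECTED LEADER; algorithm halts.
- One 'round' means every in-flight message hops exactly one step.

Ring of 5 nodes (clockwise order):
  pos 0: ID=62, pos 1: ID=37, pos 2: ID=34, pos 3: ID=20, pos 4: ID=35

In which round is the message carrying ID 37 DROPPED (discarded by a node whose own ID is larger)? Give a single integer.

Round 1: pos1(id37) recv 62: fwd; pos2(id34) recv 37: fwd; pos3(id20) recv 34: fwd; pos4(id35) recv 20: drop; pos0(id62) recv 35: drop
Round 2: pos2(id34) recv 62: fwd; pos3(id20) recv 37: fwd; pos4(id35) recv 34: drop
Round 3: pos3(id20) recv 62: fwd; pos4(id35) recv 37: fwd
Round 4: pos4(id35) recv 62: fwd; pos0(id62) recv 37: drop
Round 5: pos0(id62) recv 62: ELECTED
Message ID 37 originates at pos 1; dropped at pos 0 in round 4

Answer: 4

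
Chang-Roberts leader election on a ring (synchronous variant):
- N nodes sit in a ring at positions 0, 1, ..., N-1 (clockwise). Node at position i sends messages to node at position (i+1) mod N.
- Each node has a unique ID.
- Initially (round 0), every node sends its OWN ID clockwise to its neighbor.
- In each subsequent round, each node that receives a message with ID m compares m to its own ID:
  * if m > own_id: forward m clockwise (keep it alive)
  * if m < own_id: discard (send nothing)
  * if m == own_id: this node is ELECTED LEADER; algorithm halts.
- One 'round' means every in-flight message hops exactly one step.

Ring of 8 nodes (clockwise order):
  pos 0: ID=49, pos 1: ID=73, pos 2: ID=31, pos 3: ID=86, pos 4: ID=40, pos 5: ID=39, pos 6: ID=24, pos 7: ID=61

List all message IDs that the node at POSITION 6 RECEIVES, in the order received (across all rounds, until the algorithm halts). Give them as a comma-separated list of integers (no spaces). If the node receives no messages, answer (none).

Round 1: pos1(id73) recv 49: drop; pos2(id31) recv 73: fwd; pos3(id86) recv 31: drop; pos4(id40) recv 86: fwd; pos5(id39) recv 40: fwd; pos6(id24) recv 39: fwd; pos7(id61) recv 24: drop; pos0(id49) recv 61: fwd
Round 2: pos3(id86) recv 73: drop; pos5(id39) recv 86: fwd; pos6(id24) recv 40: fwd; pos7(id61) recv 39: drop; pos1(id73) recv 61: drop
Round 3: pos6(id24) recv 86: fwd; pos7(id61) recv 40: drop
Round 4: pos7(id61) recv 86: fwd
Round 5: pos0(id49) recv 86: fwd
Round 6: pos1(id73) recv 86: fwd
Round 7: pos2(id31) recv 86: fwd
Round 8: pos3(id86) recv 86: ELECTED

Answer: 39,40,86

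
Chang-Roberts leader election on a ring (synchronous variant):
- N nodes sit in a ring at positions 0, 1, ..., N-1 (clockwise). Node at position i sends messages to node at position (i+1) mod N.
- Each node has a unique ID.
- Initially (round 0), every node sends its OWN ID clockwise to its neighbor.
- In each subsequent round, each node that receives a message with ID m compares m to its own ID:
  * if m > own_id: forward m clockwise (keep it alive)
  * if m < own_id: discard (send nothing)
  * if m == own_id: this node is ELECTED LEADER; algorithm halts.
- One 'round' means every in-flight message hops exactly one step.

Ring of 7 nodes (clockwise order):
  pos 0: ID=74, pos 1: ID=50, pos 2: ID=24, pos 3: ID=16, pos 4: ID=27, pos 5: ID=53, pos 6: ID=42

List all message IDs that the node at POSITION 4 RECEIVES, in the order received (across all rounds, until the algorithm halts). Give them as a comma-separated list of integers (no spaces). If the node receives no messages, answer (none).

Answer: 16,24,50,74

Derivation:
Round 1: pos1(id50) recv 74: fwd; pos2(id24) recv 50: fwd; pos3(id16) recv 24: fwd; pos4(id27) recv 16: drop; pos5(id53) recv 27: drop; pos6(id42) recv 53: fwd; pos0(id74) recv 42: drop
Round 2: pos2(id24) recv 74: fwd; pos3(id16) recv 50: fwd; pos4(id27) recv 24: drop; pos0(id74) recv 53: drop
Round 3: pos3(id16) recv 74: fwd; pos4(id27) recv 50: fwd
Round 4: pos4(id27) recv 74: fwd; pos5(id53) recv 50: drop
Round 5: pos5(id53) recv 74: fwd
Round 6: pos6(id42) recv 74: fwd
Round 7: pos0(id74) recv 74: ELECTED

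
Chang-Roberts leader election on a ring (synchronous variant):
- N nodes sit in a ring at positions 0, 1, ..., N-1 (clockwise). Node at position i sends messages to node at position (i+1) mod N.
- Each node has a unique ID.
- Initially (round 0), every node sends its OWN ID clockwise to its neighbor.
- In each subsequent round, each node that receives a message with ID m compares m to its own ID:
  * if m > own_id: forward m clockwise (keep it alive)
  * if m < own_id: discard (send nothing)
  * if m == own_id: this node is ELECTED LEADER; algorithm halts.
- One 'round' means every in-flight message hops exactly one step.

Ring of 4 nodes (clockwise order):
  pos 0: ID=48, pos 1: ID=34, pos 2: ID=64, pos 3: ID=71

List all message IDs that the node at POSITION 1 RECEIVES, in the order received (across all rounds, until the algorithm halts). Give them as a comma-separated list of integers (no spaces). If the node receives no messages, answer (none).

Answer: 48,71

Derivation:
Round 1: pos1(id34) recv 48: fwd; pos2(id64) recv 34: drop; pos3(id71) recv 64: drop; pos0(id48) recv 71: fwd
Round 2: pos2(id64) recv 48: drop; pos1(id34) recv 71: fwd
Round 3: pos2(id64) recv 71: fwd
Round 4: pos3(id71) recv 71: ELECTED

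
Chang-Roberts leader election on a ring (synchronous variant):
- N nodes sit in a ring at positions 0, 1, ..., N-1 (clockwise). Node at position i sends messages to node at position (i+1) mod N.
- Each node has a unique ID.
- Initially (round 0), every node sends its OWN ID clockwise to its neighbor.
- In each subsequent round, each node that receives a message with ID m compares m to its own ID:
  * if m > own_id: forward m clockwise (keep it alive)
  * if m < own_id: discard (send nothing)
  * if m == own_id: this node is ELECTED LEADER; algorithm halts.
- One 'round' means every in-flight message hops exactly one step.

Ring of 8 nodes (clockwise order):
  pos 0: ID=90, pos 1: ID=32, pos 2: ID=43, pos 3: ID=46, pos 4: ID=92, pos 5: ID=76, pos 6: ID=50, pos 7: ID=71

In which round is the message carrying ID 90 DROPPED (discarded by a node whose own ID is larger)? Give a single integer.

Answer: 4

Derivation:
Round 1: pos1(id32) recv 90: fwd; pos2(id43) recv 32: drop; pos3(id46) recv 43: drop; pos4(id92) recv 46: drop; pos5(id76) recv 92: fwd; pos6(id50) recv 76: fwd; pos7(id71) recv 50: drop; pos0(id90) recv 71: drop
Round 2: pos2(id43) recv 90: fwd; pos6(id50) recv 92: fwd; pos7(id71) recv 76: fwd
Round 3: pos3(id46) recv 90: fwd; pos7(id71) recv 92: fwd; pos0(id90) recv 76: drop
Round 4: pos4(id92) recv 90: drop; pos0(id90) recv 92: fwd
Round 5: pos1(id32) recv 92: fwd
Round 6: pos2(id43) recv 92: fwd
Round 7: pos3(id46) recv 92: fwd
Round 8: pos4(id92) recv 92: ELECTED
Message ID 90 originates at pos 0; dropped at pos 4 in round 4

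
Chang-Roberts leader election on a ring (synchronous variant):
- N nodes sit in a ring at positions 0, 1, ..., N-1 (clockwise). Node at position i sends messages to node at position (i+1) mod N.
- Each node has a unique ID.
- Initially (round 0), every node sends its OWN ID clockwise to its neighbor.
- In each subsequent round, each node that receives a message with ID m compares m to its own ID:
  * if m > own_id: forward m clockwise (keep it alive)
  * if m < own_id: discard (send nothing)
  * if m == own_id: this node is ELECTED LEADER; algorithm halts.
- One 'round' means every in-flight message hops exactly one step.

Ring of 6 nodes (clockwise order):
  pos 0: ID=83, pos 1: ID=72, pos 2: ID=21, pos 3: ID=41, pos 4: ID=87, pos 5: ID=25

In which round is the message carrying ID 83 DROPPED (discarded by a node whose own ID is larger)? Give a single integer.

Round 1: pos1(id72) recv 83: fwd; pos2(id21) recv 72: fwd; pos3(id41) recv 21: drop; pos4(id87) recv 41: drop; pos5(id25) recv 87: fwd; pos0(id83) recv 25: drop
Round 2: pos2(id21) recv 83: fwd; pos3(id41) recv 72: fwd; pos0(id83) recv 87: fwd
Round 3: pos3(id41) recv 83: fwd; pos4(id87) recv 72: drop; pos1(id72) recv 87: fwd
Round 4: pos4(id87) recv 83: drop; pos2(id21) recv 87: fwd
Round 5: pos3(id41) recv 87: fwd
Round 6: pos4(id87) recv 87: ELECTED
Message ID 83 originates at pos 0; dropped at pos 4 in round 4

Answer: 4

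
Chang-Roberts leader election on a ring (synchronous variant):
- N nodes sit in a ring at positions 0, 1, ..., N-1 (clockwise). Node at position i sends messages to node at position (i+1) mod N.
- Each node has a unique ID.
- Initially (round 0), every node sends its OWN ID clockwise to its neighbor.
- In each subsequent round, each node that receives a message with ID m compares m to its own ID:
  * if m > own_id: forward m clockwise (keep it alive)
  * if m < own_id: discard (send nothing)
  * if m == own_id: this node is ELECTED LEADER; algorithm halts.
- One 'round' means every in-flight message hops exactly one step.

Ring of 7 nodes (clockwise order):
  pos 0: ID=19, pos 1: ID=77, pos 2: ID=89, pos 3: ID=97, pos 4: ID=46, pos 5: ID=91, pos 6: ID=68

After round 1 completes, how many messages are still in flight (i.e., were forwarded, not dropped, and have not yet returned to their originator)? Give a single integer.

Round 1: pos1(id77) recv 19: drop; pos2(id89) recv 77: drop; pos3(id97) recv 89: drop; pos4(id46) recv 97: fwd; pos5(id91) recv 46: drop; pos6(id68) recv 91: fwd; pos0(id19) recv 68: fwd
After round 1: 3 messages still in flight

Answer: 3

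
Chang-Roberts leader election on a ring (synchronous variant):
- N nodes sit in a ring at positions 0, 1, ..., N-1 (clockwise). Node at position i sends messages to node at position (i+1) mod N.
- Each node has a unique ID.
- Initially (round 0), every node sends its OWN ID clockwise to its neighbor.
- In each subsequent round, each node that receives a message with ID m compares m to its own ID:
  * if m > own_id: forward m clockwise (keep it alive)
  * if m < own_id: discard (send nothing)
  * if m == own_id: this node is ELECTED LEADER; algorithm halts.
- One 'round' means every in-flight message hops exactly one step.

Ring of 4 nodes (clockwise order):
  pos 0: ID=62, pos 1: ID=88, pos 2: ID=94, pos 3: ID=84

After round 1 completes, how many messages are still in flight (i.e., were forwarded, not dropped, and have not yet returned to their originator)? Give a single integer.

Answer: 2

Derivation:
Round 1: pos1(id88) recv 62: drop; pos2(id94) recv 88: drop; pos3(id84) recv 94: fwd; pos0(id62) recv 84: fwd
After round 1: 2 messages still in flight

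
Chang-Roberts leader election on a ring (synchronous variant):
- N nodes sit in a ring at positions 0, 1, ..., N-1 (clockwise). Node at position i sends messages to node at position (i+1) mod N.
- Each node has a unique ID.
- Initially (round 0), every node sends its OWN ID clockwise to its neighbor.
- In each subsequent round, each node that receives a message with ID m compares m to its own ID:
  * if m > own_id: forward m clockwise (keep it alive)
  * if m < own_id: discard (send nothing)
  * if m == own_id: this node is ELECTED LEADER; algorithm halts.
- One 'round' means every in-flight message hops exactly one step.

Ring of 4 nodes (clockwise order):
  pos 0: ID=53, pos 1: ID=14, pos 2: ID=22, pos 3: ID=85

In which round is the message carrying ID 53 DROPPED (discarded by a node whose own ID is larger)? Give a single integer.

Answer: 3

Derivation:
Round 1: pos1(id14) recv 53: fwd; pos2(id22) recv 14: drop; pos3(id85) recv 22: drop; pos0(id53) recv 85: fwd
Round 2: pos2(id22) recv 53: fwd; pos1(id14) recv 85: fwd
Round 3: pos3(id85) recv 53: drop; pos2(id22) recv 85: fwd
Round 4: pos3(id85) recv 85: ELECTED
Message ID 53 originates at pos 0; dropped at pos 3 in round 3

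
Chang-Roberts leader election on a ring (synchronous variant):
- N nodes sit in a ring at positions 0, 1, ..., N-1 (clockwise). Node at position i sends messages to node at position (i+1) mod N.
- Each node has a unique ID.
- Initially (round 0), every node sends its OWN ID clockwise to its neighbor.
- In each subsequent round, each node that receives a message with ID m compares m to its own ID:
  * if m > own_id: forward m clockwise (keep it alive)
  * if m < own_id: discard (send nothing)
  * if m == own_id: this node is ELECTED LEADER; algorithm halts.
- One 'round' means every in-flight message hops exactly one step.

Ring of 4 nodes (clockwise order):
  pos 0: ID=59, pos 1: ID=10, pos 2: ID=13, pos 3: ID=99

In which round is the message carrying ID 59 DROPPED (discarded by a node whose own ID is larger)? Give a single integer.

Round 1: pos1(id10) recv 59: fwd; pos2(id13) recv 10: drop; pos3(id99) recv 13: drop; pos0(id59) recv 99: fwd
Round 2: pos2(id13) recv 59: fwd; pos1(id10) recv 99: fwd
Round 3: pos3(id99) recv 59: drop; pos2(id13) recv 99: fwd
Round 4: pos3(id99) recv 99: ELECTED
Message ID 59 originates at pos 0; dropped at pos 3 in round 3

Answer: 3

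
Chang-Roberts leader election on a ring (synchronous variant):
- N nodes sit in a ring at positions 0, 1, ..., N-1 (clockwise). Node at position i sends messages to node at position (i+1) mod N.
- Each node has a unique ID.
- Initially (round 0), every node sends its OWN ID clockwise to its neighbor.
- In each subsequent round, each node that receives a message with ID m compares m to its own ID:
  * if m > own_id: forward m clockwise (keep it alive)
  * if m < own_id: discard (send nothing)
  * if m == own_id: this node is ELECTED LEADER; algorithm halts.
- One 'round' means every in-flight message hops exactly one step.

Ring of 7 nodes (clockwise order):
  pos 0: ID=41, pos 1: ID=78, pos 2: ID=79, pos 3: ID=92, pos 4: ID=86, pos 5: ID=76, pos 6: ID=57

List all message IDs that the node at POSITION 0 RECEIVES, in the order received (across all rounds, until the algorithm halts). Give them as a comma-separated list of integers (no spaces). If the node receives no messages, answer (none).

Round 1: pos1(id78) recv 41: drop; pos2(id79) recv 78: drop; pos3(id92) recv 79: drop; pos4(id86) recv 92: fwd; pos5(id76) recv 86: fwd; pos6(id57) recv 76: fwd; pos0(id41) recv 57: fwd
Round 2: pos5(id76) recv 92: fwd; pos6(id57) recv 86: fwd; pos0(id41) recv 76: fwd; pos1(id78) recv 57: drop
Round 3: pos6(id57) recv 92: fwd; pos0(id41) recv 86: fwd; pos1(id78) recv 76: drop
Round 4: pos0(id41) recv 92: fwd; pos1(id78) recv 86: fwd
Round 5: pos1(id78) recv 92: fwd; pos2(id79) recv 86: fwd
Round 6: pos2(id79) recv 92: fwd; pos3(id92) recv 86: drop
Round 7: pos3(id92) recv 92: ELECTED

Answer: 57,76,86,92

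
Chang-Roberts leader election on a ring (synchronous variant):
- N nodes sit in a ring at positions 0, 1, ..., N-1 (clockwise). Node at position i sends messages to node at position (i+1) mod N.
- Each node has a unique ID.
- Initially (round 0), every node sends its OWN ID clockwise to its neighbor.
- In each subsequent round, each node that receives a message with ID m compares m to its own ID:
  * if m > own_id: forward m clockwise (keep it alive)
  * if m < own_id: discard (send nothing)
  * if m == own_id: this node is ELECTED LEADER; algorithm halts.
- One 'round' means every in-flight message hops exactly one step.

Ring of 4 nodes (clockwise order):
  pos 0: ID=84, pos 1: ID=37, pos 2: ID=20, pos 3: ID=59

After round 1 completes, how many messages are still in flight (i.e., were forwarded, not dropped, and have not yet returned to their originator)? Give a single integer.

Answer: 2

Derivation:
Round 1: pos1(id37) recv 84: fwd; pos2(id20) recv 37: fwd; pos3(id59) recv 20: drop; pos0(id84) recv 59: drop
After round 1: 2 messages still in flight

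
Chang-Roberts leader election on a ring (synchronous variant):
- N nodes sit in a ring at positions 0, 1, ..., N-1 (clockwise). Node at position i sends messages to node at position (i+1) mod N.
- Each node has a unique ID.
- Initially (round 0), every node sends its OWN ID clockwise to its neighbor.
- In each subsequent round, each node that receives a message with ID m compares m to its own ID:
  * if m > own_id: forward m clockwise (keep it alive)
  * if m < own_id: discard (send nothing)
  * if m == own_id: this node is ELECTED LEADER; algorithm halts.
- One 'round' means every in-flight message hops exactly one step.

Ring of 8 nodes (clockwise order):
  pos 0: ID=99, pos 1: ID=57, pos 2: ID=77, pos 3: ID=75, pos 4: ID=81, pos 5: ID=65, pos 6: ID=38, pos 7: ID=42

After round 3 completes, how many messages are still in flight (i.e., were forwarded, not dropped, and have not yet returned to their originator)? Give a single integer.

Round 1: pos1(id57) recv 99: fwd; pos2(id77) recv 57: drop; pos3(id75) recv 77: fwd; pos4(id81) recv 75: drop; pos5(id65) recv 81: fwd; pos6(id38) recv 65: fwd; pos7(id42) recv 38: drop; pos0(id99) recv 42: drop
Round 2: pos2(id77) recv 99: fwd; pos4(id81) recv 77: drop; pos6(id38) recv 81: fwd; pos7(id42) recv 65: fwd
Round 3: pos3(id75) recv 99: fwd; pos7(id42) recv 81: fwd; pos0(id99) recv 65: drop
After round 3: 2 messages still in flight

Answer: 2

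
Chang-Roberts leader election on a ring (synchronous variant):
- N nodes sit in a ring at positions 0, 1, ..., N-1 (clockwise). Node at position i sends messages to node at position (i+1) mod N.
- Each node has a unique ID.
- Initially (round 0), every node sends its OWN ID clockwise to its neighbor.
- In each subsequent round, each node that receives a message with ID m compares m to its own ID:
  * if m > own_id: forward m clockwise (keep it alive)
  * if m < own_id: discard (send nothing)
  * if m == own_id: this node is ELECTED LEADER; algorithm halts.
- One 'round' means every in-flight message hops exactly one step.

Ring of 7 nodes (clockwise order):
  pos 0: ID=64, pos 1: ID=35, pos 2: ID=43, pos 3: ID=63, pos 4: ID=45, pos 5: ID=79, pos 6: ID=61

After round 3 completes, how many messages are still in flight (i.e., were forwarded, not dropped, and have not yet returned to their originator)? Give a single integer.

Round 1: pos1(id35) recv 64: fwd; pos2(id43) recv 35: drop; pos3(id63) recv 43: drop; pos4(id45) recv 63: fwd; pos5(id79) recv 45: drop; pos6(id61) recv 79: fwd; pos0(id64) recv 61: drop
Round 2: pos2(id43) recv 64: fwd; pos5(id79) recv 63: drop; pos0(id64) recv 79: fwd
Round 3: pos3(id63) recv 64: fwd; pos1(id35) recv 79: fwd
After round 3: 2 messages still in flight

Answer: 2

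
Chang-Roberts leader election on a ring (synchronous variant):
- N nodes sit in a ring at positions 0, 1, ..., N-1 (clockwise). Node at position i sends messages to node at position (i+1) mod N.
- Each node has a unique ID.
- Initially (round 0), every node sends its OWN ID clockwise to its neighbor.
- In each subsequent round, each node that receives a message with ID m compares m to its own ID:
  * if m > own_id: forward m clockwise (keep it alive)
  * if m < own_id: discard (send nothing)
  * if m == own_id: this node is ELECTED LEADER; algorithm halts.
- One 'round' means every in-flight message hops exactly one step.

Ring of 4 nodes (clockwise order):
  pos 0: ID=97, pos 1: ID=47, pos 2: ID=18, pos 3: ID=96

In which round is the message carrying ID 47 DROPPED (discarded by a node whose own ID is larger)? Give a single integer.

Answer: 2

Derivation:
Round 1: pos1(id47) recv 97: fwd; pos2(id18) recv 47: fwd; pos3(id96) recv 18: drop; pos0(id97) recv 96: drop
Round 2: pos2(id18) recv 97: fwd; pos3(id96) recv 47: drop
Round 3: pos3(id96) recv 97: fwd
Round 4: pos0(id97) recv 97: ELECTED
Message ID 47 originates at pos 1; dropped at pos 3 in round 2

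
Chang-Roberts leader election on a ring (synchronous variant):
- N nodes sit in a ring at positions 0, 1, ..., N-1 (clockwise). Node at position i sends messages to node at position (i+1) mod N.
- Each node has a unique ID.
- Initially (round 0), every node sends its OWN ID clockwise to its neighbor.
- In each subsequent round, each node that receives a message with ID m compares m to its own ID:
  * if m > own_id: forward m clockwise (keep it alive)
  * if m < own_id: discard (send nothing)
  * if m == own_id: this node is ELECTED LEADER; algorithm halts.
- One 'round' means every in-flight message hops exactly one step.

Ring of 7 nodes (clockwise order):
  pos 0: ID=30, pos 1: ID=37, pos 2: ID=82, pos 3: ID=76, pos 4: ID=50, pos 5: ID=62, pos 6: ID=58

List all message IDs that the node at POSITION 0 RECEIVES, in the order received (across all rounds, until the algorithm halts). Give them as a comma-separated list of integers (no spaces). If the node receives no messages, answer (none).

Answer: 58,62,76,82

Derivation:
Round 1: pos1(id37) recv 30: drop; pos2(id82) recv 37: drop; pos3(id76) recv 82: fwd; pos4(id50) recv 76: fwd; pos5(id62) recv 50: drop; pos6(id58) recv 62: fwd; pos0(id30) recv 58: fwd
Round 2: pos4(id50) recv 82: fwd; pos5(id62) recv 76: fwd; pos0(id30) recv 62: fwd; pos1(id37) recv 58: fwd
Round 3: pos5(id62) recv 82: fwd; pos6(id58) recv 76: fwd; pos1(id37) recv 62: fwd; pos2(id82) recv 58: drop
Round 4: pos6(id58) recv 82: fwd; pos0(id30) recv 76: fwd; pos2(id82) recv 62: drop
Round 5: pos0(id30) recv 82: fwd; pos1(id37) recv 76: fwd
Round 6: pos1(id37) recv 82: fwd; pos2(id82) recv 76: drop
Round 7: pos2(id82) recv 82: ELECTED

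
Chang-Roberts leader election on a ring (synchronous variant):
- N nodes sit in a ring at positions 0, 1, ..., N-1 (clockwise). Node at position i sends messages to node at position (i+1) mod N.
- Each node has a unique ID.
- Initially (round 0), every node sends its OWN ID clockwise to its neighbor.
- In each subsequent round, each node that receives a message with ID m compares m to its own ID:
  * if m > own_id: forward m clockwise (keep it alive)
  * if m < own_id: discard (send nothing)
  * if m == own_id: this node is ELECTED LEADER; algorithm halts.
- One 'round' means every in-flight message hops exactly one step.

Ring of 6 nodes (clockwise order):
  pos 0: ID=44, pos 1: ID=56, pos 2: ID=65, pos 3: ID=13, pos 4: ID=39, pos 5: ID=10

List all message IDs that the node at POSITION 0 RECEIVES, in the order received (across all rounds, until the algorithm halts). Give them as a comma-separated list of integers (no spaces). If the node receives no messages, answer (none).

Answer: 10,39,65

Derivation:
Round 1: pos1(id56) recv 44: drop; pos2(id65) recv 56: drop; pos3(id13) recv 65: fwd; pos4(id39) recv 13: drop; pos5(id10) recv 39: fwd; pos0(id44) recv 10: drop
Round 2: pos4(id39) recv 65: fwd; pos0(id44) recv 39: drop
Round 3: pos5(id10) recv 65: fwd
Round 4: pos0(id44) recv 65: fwd
Round 5: pos1(id56) recv 65: fwd
Round 6: pos2(id65) recv 65: ELECTED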